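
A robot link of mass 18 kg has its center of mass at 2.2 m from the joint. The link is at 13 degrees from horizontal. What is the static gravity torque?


tau = m*g*L*cos(angle)
= 18 * 9.81 * 2.2 * cos(13 deg)
= 18 * 9.81 * 2.2 * 0.9744
= 378.5194 Nm


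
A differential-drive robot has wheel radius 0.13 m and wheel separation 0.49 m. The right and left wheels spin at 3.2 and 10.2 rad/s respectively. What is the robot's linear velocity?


vR = r*wR = 0.13*3.2 = 0.416 m/s
vL = r*wL = 0.13*10.2 = 1.326 m/s
v = (vR+vL)/2 = 0.871 m/s
omega = (vR-vL)/L = -1.8571 rad/s
linear velocity = 0.871 m/s


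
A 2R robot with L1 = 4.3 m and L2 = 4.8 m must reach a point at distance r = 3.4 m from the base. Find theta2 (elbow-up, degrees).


cos(theta2) = (r^2 - L1^2 - L2^2) / (2*L1*L2)
cos(theta2) = (11.56 - 18.49 - 23.04) / 41.28
cos(theta2) = -0.726017
theta2 = 136.5536 degrees


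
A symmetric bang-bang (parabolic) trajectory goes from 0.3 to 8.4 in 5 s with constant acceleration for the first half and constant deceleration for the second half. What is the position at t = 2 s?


Symmetric rest-to-rest: each phase covers (pf-p0)/2 in time T/2. 0.5*a*(T/2)^2 = (pf-p0)/2 => a = 4*(pf-p0)/T^2
a = 4*(8.4-0.3)/5^2 = 1.296
t = 2 is in the acceleration phase (t <= T/2).
p = p0 + 0.5*a*t^2 = 0.3 + 0.5*1.296*2^2
= 2.892


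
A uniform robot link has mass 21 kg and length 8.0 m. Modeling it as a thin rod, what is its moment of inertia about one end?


I = (1/3) * m * L^2
= (1/3) * 21 * 8.0^2
= 0.333333 * 21 * 64.0
= 448.0 kg*m^2


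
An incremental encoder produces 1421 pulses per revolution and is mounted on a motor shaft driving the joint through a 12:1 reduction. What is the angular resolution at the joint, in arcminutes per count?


counts per rev = 1421
effective counts at joint = 1421 * 12 = 17052
resolution = 360*60 / 17052
= 1.2667 arcmin/count


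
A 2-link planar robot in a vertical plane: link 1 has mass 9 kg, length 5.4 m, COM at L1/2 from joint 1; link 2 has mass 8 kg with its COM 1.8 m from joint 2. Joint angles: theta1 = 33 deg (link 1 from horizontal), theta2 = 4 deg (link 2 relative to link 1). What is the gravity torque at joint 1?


Horizontal distance from joint 1 to link-1 COM:
  x_c1 = (L1/2)*cos(t1) = 2.7 * 0.8387 = 2.2644 m
Horizontal distance from joint 1 to link-2 COM:
  x_c2 = L1*cos(t1) + Lc2*cos(t1+t2)
       = 5.4*0.8387 + 1.8*0.7986 = 5.9664 m
tau1 = m1*g*x_c1 + m2*g*x_c2
     = 9*9.81*2.2644 + 8*9.81*5.9664
     = 199.9248 + 468.2403
     = 668.1651 Nm


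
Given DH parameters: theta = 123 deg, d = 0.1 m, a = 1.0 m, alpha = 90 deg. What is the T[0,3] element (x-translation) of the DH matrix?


T[0,3] = a * cos(theta)
= 1.0 * cos(123 deg)
= 1.0 * -0.5446
= -0.5446


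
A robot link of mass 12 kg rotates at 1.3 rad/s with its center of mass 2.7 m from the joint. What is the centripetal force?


F = m * omega^2 * r
= 12 * 1.3^2 * 2.7
= 12 * 1.69 * 2.7
= 54.756 N


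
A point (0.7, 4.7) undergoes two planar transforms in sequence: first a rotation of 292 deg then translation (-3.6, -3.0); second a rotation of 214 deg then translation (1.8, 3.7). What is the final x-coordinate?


After transform 1:
x1 = cos(292)*0.7 - sin(292)*4.7 + -3.6 = 1.02
y1 = sin(292)*0.7 + cos(292)*4.7 + -3.0 = -1.8884
After transform 2:
x2 = cos(214)*1.02 - sin(214)*-1.8884 + 1.8
= -0.1016


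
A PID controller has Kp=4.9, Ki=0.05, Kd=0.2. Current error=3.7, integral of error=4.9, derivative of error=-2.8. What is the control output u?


u = Kp*e + Ki*int(e) + Kd*de/dt
= 4.9*3.7 + 0.05*4.9 + 0.2*(-2.8)
= 18.13 + 0.245 + -0.56
= 17.815


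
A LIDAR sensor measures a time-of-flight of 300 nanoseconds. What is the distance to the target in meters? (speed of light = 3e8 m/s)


tof = 300 ns = 3e-07 s
dist = c * tof / 2
= 3e8 * 3e-07 / 2
= 45.0 m


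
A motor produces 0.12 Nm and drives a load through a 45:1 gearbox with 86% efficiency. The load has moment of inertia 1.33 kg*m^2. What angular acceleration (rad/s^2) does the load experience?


tau_out = tau_motor * N * eta
= 0.12 * 45 * 0.86 = 4.644 Nm
alpha = tau_out / I = 4.644 / 1.33
= 3.4917 rad/s^2


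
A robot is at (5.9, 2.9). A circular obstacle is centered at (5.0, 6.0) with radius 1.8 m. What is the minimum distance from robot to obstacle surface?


center_dist = sqrt((5.9-5.0)^2 + (2.9-6.0)^2)
= sqrt(0.81 + 9.61)
= 3.228
min_dist = center_dist - radius = 3.228 - 1.8 = 1.428 m


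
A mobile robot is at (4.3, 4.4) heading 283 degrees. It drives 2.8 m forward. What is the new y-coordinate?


y_new = y0 + d*sin(theta)
= 4.4 + 2.8*sin(283)
= 4.4 + -2.7282
= 1.6718


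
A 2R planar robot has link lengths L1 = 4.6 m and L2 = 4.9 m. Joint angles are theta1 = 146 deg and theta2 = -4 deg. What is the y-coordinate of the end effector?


Convert angles to radians: theta1 = 2.5482, theta2 = -0.0698
y = L1*sin(theta1) + L2*sin(theta1+theta2)
y = 2.5723 + 3.0167
y = 5.589


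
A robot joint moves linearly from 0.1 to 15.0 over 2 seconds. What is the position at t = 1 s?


s = t/T = 1/2 = 0.5
p(t) = p0 + (pf-p0)*s
= 0.1 + (15.0 - 0.1) * 0.5
= 7.55


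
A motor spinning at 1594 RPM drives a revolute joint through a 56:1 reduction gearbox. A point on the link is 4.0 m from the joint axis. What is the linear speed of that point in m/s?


omega_motor = 1594 * 2*pi/60 = 166.9233 rad/s
omega_joint = omega_motor / 56 = 2.9808 rad/s
v = omega_joint * r = 2.9808 * 4.0
= 11.9231 m/s


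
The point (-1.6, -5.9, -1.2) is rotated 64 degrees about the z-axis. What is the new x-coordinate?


Rotation about z-axis: x' = x*cos(theta) - y*sin(theta)
= -1.6 * 0.4384 - -5.9 * 0.8988
= 4.6015


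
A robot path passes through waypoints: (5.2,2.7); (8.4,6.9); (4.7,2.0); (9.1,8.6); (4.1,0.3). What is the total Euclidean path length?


Segment lengths:
  seg1 = sqrt((3.2)^2 + (4.2)^2) = 5.2802
  seg2 = sqrt((-3.7)^2 + (-4.9)^2) = 6.14
  seg3 = sqrt((4.4)^2 + (6.6)^2) = 7.9322
  seg4 = sqrt((-5.0)^2 + (-8.3)^2) = 9.6897
Total = 29.0421


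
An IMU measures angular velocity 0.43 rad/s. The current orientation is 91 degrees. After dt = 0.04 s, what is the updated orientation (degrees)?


delta_theta = w * dt = 0.43 * 0.04 = 0.0172 rad
= 0.9855 deg
theta_new = 91 + 0.9855 = 91.9855 deg


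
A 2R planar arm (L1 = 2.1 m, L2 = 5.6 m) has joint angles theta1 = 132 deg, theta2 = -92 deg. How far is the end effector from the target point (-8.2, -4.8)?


End effector via forward kinematics:
x = L1*cos(t1) + L2*cos(t1+t2) = 2.8847
y = L1*sin(t1) + L2*sin(t1+t2) = 5.1602
Distance to target:
d = sqrt((-8.2 - 2.8847)^2 + (-4.8 - 5.1602)^2)
= sqrt(122.87 + 99.2059)
= 14.9022 m


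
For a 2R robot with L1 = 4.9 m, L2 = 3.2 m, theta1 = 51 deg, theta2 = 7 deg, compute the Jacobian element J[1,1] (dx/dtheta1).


J[1,1] = -L1*sin(t1) - L2*sin(t1+t2)
= -4.9*sin(51) - 3.2*sin(58)
= -6.5218


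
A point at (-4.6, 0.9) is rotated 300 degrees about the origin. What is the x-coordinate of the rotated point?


x' = x*cos(theta) - y*sin(theta)
cos(300 deg) = 0.5, sin(300 deg) = -0.866
x' = -4.6 * 0.5 - 0.9 * -0.866
= -2.3 - -0.7794
= -1.5206


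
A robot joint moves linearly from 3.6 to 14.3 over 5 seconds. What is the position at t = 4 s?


s = t/T = 4/5 = 0.8
p(t) = p0 + (pf-p0)*s
= 3.6 + (14.3 - 3.6) * 0.8
= 12.16


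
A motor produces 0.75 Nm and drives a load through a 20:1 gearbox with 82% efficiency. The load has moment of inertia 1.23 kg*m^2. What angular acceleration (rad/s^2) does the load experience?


tau_out = tau_motor * N * eta
= 0.75 * 20 * 0.82 = 12.3 Nm
alpha = tau_out / I = 12.3 / 1.23
= 10.0 rad/s^2


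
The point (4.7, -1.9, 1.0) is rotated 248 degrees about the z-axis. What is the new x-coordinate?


Rotation about z-axis: x' = x*cos(theta) - y*sin(theta)
= 4.7 * -0.3746 - -1.9 * -0.9272
= -3.5223


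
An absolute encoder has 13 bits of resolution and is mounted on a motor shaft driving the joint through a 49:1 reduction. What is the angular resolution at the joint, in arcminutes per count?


counts = 2^13 = 8192
effective counts at joint = 8192 * 49 = 401408
resolution = 360*60 / 401408
= 0.0538 arcmin/count


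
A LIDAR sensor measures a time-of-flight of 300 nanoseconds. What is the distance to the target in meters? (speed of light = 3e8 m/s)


tof = 300 ns = 3e-07 s
dist = c * tof / 2
= 3e8 * 3e-07 / 2
= 45.0 m


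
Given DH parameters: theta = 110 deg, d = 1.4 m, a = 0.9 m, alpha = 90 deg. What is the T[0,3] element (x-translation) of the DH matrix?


T[0,3] = a * cos(theta)
= 0.9 * cos(110 deg)
= 0.9 * -0.342
= -0.3078


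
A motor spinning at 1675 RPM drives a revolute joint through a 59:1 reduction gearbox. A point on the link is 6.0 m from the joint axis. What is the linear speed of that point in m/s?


omega_motor = 1675 * 2*pi/60 = 175.4056 rad/s
omega_joint = omega_motor / 59 = 2.973 rad/s
v = omega_joint * r = 2.973 * 6.0
= 17.8379 m/s


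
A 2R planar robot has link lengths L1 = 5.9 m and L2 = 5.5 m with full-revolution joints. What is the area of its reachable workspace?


r_max = L1 + L2 = 11.4 m
r_min = |L1 - L2| = 0.4 m
Area = pi*(r_max^2 - r_min^2)
= pi*(129.96 - 0.16)
= pi * 129.8
= 407.7787 m^2


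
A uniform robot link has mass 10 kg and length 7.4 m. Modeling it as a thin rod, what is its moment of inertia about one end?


I = (1/3) * m * L^2
= (1/3) * 10 * 7.4^2
= 0.333333 * 10 * 54.76
= 182.5333 kg*m^2


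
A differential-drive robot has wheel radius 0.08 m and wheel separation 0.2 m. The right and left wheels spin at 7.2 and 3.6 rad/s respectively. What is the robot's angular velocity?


vR = r*wR = 0.08*7.2 = 0.576 m/s
vL = r*wL = 0.08*3.6 = 0.288 m/s
v = (vR+vL)/2 = 0.432 m/s
omega = (vR-vL)/L = 1.44 rad/s
angular velocity = 1.44 rad/s


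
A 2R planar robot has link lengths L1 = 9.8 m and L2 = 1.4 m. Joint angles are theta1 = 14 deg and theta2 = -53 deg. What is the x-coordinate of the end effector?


Convert angles to radians: theta1 = 0.2443, theta2 = -0.925
x = L1*cos(theta1) + L2*cos(theta1+theta2)
x = 9.5089 + 1.088
x = 10.5969


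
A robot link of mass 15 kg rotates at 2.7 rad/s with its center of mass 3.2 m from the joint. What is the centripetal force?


F = m * omega^2 * r
= 15 * 2.7^2 * 3.2
= 15 * 7.29 * 3.2
= 349.92 N


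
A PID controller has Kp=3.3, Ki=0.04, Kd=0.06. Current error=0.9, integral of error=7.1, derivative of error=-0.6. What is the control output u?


u = Kp*e + Ki*int(e) + Kd*de/dt
= 3.3*0.9 + 0.04*7.1 + 0.06*(-0.6)
= 2.97 + 0.284 + -0.036
= 3.218


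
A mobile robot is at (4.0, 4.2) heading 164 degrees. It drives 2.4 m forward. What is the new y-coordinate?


y_new = y0 + d*sin(theta)
= 4.2 + 2.4*sin(164)
= 4.2 + 0.6615
= 4.8615


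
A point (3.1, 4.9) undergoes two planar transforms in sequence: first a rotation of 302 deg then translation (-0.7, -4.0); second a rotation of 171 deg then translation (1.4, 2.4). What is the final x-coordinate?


After transform 1:
x1 = cos(302)*3.1 - sin(302)*4.9 + -0.7 = 5.0982
y1 = sin(302)*3.1 + cos(302)*4.9 + -4.0 = -4.0323
After transform 2:
x2 = cos(171)*5.0982 - sin(171)*-4.0323 + 1.4
= -3.0046


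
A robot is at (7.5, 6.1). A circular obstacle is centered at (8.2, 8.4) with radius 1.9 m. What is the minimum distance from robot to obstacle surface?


center_dist = sqrt((7.5-8.2)^2 + (6.1-8.4)^2)
= sqrt(0.49 + 5.29)
= 2.4042
min_dist = center_dist - radius = 2.4042 - 1.9 = 0.5042 m


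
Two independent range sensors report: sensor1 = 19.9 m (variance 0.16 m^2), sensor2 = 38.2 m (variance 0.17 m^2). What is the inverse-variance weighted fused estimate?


w1 = (1/var1) / (1/var1 + 1/var2)
   = 6.25 / (6.25 + 5.8824) = 0.5152
w2 = 1 - w1 = 0.4848
fused = w1*s1 + w2*s2 = 10.2515 + 18.5212
= 28.7727 m


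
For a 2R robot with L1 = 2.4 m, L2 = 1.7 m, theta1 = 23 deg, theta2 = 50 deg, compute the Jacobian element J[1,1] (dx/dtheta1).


J[1,1] = -L1*sin(t1) - L2*sin(t1+t2)
= -2.4*sin(23) - 1.7*sin(73)
= -2.5635


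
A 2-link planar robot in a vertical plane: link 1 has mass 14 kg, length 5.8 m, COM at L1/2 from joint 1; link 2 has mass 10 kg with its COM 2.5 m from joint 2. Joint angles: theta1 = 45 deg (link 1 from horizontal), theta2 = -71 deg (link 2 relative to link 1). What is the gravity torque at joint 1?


Horizontal distance from joint 1 to link-1 COM:
  x_c1 = (L1/2)*cos(t1) = 2.9 * 0.7071 = 2.0506 m
Horizontal distance from joint 1 to link-2 COM:
  x_c2 = L1*cos(t1) + Lc2*cos(t1+t2)
       = 5.8*0.7071 + 2.5*0.8988 = 6.3482 m
tau1 = m1*g*x_c1 + m2*g*x_c2
     = 14*9.81*2.0506 + 10*9.81*6.3482
     = 281.6307 + 622.7589
     = 904.3896 Nm


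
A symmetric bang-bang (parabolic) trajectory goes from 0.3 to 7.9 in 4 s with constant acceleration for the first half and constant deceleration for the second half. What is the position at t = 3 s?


Symmetric rest-to-rest: each phase covers (pf-p0)/2 in time T/2. 0.5*a*(T/2)^2 = (pf-p0)/2 => a = 4*(pf-p0)/T^2
a = 4*(7.9-0.3)/4^2 = 1.9
t = 3 is in the deceleration phase (t > T/2).
p = pf - 0.5*a*(T-t)^2 = 7.9 - 0.5*1.9*1^2
= 6.95


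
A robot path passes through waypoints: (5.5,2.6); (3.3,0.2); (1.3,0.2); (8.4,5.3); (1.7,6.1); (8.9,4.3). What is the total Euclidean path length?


Segment lengths:
  seg1 = sqrt((-2.2)^2 + (-2.4)^2) = 3.2558
  seg2 = sqrt((-2.0)^2 + (0.0)^2) = 2.0
  seg3 = sqrt((7.1)^2 + (5.1)^2) = 8.7419
  seg4 = sqrt((-6.7)^2 + (0.8)^2) = 6.7476
  seg5 = sqrt((7.2)^2 + (-1.8)^2) = 7.4216
Total = 28.1668


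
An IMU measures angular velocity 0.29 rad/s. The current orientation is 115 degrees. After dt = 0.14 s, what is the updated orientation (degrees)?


delta_theta = w * dt = 0.29 * 0.14 = 0.0406 rad
= 2.3262 deg
theta_new = 115 + 2.3262 = 117.3262 deg


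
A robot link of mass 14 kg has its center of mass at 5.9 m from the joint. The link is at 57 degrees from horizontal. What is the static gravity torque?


tau = m*g*L*cos(angle)
= 14 * 9.81 * 5.9 * cos(57 deg)
= 14 * 9.81 * 5.9 * 0.5446
= 441.3243 Nm


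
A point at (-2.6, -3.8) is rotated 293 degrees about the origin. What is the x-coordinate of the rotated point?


x' = x*cos(theta) - y*sin(theta)
cos(293 deg) = 0.3907, sin(293 deg) = -0.9205
x' = -2.6 * 0.3907 - -3.8 * -0.9205
= -1.0159 - 3.4979
= -4.5138


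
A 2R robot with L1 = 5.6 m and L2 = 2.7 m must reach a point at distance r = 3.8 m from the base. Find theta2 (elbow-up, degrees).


cos(theta2) = (r^2 - L1^2 - L2^2) / (2*L1*L2)
cos(theta2) = (14.44 - 31.36 - 7.29) / 30.24
cos(theta2) = -0.800595
theta2 = 143.187 degrees


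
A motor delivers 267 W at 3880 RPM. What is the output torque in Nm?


omega = 3880 * 2*pi/60 = 406.3126 rad/s
tau = P / omega = 267 / 406.3126
= 0.6571 Nm


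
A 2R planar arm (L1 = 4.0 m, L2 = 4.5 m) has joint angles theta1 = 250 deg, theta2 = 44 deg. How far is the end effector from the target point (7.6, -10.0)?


End effector via forward kinematics:
x = L1*cos(t1) + L2*cos(t1+t2) = 0.4622
y = L1*sin(t1) + L2*sin(t1+t2) = -7.8697
Distance to target:
d = sqrt((7.6 - 0.4622)^2 + (-10.0 - -7.8697)^2)
= sqrt(50.9477 + 4.5381)
= 7.4489 m


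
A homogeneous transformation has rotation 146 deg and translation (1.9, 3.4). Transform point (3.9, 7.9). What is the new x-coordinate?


x' = cos(theta)*px - sin(theta)*py + tx
= -0.829*3.9 - 0.5592*7.9 + 1.9
= -5.7509


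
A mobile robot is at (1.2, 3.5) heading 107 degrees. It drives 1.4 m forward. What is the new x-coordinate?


x_new = x0 + d*cos(theta)
= 1.2 + 1.4*cos(107)
= 1.2 + -0.4093
= 0.7907


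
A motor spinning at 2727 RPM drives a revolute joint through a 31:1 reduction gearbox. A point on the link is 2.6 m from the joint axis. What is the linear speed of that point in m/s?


omega_motor = 2727 * 2*pi/60 = 285.5708 rad/s
omega_joint = omega_motor / 31 = 9.212 rad/s
v = omega_joint * r = 9.212 * 2.6
= 23.9511 m/s


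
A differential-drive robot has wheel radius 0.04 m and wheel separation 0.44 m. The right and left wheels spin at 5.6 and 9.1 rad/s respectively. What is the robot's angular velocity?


vR = r*wR = 0.04*5.6 = 0.224 m/s
vL = r*wL = 0.04*9.1 = 0.364 m/s
v = (vR+vL)/2 = 0.294 m/s
omega = (vR-vL)/L = -0.3182 rad/s
angular velocity = -0.3182 rad/s


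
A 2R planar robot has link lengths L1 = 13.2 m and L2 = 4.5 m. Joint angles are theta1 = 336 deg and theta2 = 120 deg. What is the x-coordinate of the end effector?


Convert angles to radians: theta1 = 5.8643, theta2 = 2.0944
x = L1*cos(theta1) + L2*cos(theta1+theta2)
x = 12.0588 + -0.4704
x = 11.5884


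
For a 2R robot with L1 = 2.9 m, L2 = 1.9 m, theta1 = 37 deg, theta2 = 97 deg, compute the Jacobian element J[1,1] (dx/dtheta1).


J[1,1] = -L1*sin(t1) - L2*sin(t1+t2)
= -2.9*sin(37) - 1.9*sin(134)
= -3.112


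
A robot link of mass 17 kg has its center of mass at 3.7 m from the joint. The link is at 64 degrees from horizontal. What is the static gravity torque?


tau = m*g*L*cos(angle)
= 17 * 9.81 * 3.7 * cos(64 deg)
= 17 * 9.81 * 3.7 * 0.4384
= 270.4965 Nm


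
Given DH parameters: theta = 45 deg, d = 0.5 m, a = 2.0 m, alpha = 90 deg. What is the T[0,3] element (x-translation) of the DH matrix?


T[0,3] = a * cos(theta)
= 2.0 * cos(45 deg)
= 2.0 * 0.7071
= 1.4142


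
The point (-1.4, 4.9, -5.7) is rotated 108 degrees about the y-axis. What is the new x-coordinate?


Rotation about y-axis: x' = x*cos(theta) + z*sin(theta)
= -1.4 * -0.309 + -5.7 * 0.9511
= -4.9884


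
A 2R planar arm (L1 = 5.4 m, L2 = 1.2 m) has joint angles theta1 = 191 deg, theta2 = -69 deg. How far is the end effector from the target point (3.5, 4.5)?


End effector via forward kinematics:
x = L1*cos(t1) + L2*cos(t1+t2) = -5.9367
y = L1*sin(t1) + L2*sin(t1+t2) = -0.0127
Distance to target:
d = sqrt((3.5 - -5.9367)^2 + (4.5 - -0.0127)^2)
= sqrt(89.0511 + 20.3646)
= 10.4602 m


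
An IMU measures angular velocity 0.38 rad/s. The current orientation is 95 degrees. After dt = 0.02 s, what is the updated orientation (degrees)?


delta_theta = w * dt = 0.38 * 0.02 = 0.0076 rad
= 0.4354 deg
theta_new = 95 + 0.4354 = 95.4354 deg


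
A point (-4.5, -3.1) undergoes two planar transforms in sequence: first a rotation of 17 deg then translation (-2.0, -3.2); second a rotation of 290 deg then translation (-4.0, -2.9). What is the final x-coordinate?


After transform 1:
x1 = cos(17)*-4.5 - sin(17)*-3.1 + -2.0 = -5.397
y1 = sin(17)*-4.5 + cos(17)*-3.1 + -3.2 = -7.4802
After transform 2:
x2 = cos(290)*-5.397 - sin(290)*-7.4802 + -4.0
= -12.875


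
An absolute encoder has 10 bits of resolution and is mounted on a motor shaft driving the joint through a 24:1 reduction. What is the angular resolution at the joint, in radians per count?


counts = 2^10 = 1024
effective counts at joint = 1024 * 24 = 24576
resolution = 2*pi / 24576
= 2.5566e-04 rad/count


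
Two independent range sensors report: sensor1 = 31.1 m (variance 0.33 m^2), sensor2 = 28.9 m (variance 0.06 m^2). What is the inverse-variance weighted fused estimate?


w1 = (1/var1) / (1/var1 + 1/var2)
   = 3.0303 / (3.0303 + 16.6667) = 0.1538
w2 = 1 - w1 = 0.8462
fused = w1*s1 + w2*s2 = 4.7846 + 24.4538
= 29.2385 m


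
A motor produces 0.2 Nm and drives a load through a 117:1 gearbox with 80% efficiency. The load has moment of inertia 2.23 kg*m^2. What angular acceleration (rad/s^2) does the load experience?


tau_out = tau_motor * N * eta
= 0.2 * 117 * 0.8 = 18.72 Nm
alpha = tau_out / I = 18.72 / 2.23
= 8.3946 rad/s^2


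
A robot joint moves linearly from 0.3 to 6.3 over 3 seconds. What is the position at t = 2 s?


s = t/T = 2/3 = 0.6667
p(t) = p0 + (pf-p0)*s
= 0.3 + (6.3 - 0.3) * 0.6667
= 4.3


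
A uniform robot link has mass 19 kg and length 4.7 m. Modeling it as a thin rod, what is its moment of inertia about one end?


I = (1/3) * m * L^2
= (1/3) * 19 * 4.7^2
= 0.333333 * 19 * 22.09
= 139.9033 kg*m^2


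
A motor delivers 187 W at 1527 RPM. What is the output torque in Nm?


omega = 1527 * 2*pi/60 = 159.9071 rad/s
tau = P / omega = 187 / 159.9071
= 1.1694 Nm


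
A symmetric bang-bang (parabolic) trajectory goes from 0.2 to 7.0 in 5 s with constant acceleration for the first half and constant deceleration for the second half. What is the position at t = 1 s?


Symmetric rest-to-rest: each phase covers (pf-p0)/2 in time T/2. 0.5*a*(T/2)^2 = (pf-p0)/2 => a = 4*(pf-p0)/T^2
a = 4*(7.0-0.2)/5^2 = 1.088
t = 1 is in the acceleration phase (t <= T/2).
p = p0 + 0.5*a*t^2 = 0.2 + 0.5*1.088*1^2
= 0.744


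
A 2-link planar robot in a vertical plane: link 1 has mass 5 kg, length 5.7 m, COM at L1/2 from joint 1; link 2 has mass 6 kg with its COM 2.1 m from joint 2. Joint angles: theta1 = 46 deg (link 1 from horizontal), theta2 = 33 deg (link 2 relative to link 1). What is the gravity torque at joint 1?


Horizontal distance from joint 1 to link-1 COM:
  x_c1 = (L1/2)*cos(t1) = 2.85 * 0.6947 = 1.9798 m
Horizontal distance from joint 1 to link-2 COM:
  x_c2 = L1*cos(t1) + Lc2*cos(t1+t2)
       = 5.7*0.6947 + 2.1*0.1908 = 4.3603 m
tau1 = m1*g*x_c1 + m2*g*x_c2
     = 5*9.81*1.9798 + 6*9.81*4.3603
     = 97.108 + 256.6444
     = 353.7524 Nm


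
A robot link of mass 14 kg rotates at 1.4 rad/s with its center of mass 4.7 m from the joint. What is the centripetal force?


F = m * omega^2 * r
= 14 * 1.4^2 * 4.7
= 14 * 1.96 * 4.7
= 128.968 N


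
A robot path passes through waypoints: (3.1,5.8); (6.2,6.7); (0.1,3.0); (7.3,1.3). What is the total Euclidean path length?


Segment lengths:
  seg1 = sqrt((3.1)^2 + (0.9)^2) = 3.228
  seg2 = sqrt((-6.1)^2 + (-3.7)^2) = 7.1344
  seg3 = sqrt((7.2)^2 + (-1.7)^2) = 7.398
Total = 17.7604


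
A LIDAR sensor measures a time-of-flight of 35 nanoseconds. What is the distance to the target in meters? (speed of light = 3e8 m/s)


tof = 35 ns = 3.5e-08 s
dist = c * tof / 2
= 3e8 * 3.5e-08 / 2
= 5.25 m


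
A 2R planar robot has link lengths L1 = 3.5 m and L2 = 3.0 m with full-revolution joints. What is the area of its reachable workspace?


r_max = L1 + L2 = 6.5 m
r_min = |L1 - L2| = 0.5 m
Area = pi*(r_max^2 - r_min^2)
= pi*(42.25 - 0.25)
= pi * 42.0
= 131.9469 m^2


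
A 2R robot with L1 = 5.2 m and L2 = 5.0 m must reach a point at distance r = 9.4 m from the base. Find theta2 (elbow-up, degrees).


cos(theta2) = (r^2 - L1^2 - L2^2) / (2*L1*L2)
cos(theta2) = (88.36 - 27.04 - 25.0) / 52.0
cos(theta2) = 0.698462
theta2 = 45.6963 degrees


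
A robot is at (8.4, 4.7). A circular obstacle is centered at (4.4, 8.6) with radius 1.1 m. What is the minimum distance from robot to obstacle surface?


center_dist = sqrt((8.4-4.4)^2 + (4.7-8.6)^2)
= sqrt(16.0 + 15.21)
= 5.5866
min_dist = center_dist - radius = 5.5866 - 1.1 = 4.4866 m


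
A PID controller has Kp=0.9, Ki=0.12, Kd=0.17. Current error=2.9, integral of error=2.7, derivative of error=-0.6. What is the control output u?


u = Kp*e + Ki*int(e) + Kd*de/dt
= 0.9*2.9 + 0.12*2.7 + 0.17*(-0.6)
= 2.61 + 0.324 + -0.102
= 2.832


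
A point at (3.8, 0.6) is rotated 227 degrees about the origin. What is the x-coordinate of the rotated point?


x' = x*cos(theta) - y*sin(theta)
cos(227 deg) = -0.682, sin(227 deg) = -0.7314
x' = 3.8 * -0.682 - 0.6 * -0.7314
= -2.5916 - -0.4388
= -2.1528


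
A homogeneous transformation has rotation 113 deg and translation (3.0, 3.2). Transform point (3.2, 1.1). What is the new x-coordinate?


x' = cos(theta)*px - sin(theta)*py + tx
= -0.3907*3.2 - 0.9205*1.1 + 3.0
= 0.7371


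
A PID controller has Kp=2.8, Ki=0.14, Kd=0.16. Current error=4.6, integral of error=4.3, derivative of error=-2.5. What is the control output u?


u = Kp*e + Ki*int(e) + Kd*de/dt
= 2.8*4.6 + 0.14*4.3 + 0.16*(-2.5)
= 12.88 + 0.602 + -0.4
= 13.082


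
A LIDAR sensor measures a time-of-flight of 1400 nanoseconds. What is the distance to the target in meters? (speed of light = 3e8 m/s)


tof = 1400 ns = 1.4e-06 s
dist = c * tof / 2
= 3e8 * 1.4e-06 / 2
= 210.0 m


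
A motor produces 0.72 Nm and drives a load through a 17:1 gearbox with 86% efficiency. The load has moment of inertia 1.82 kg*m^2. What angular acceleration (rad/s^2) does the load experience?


tau_out = tau_motor * N * eta
= 0.72 * 17 * 0.86 = 10.5264 Nm
alpha = tau_out / I = 10.5264 / 1.82
= 5.7837 rad/s^2


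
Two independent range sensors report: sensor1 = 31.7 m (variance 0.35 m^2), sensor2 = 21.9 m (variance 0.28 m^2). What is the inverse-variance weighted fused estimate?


w1 = (1/var1) / (1/var1 + 1/var2)
   = 2.8571 / (2.8571 + 3.5714) = 0.4444
w2 = 1 - w1 = 0.5556
fused = w1*s1 + w2*s2 = 14.0889 + 12.1667
= 26.2556 m


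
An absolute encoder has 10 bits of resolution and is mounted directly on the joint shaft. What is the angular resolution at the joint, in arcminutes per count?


counts = 2^10 = 1024
resolution = 360*60 / 1024
= 21.0938 arcmin/count


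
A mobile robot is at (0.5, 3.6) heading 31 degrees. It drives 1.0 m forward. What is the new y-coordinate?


y_new = y0 + d*sin(theta)
= 3.6 + 1.0*sin(31)
= 3.6 + 0.515
= 4.115


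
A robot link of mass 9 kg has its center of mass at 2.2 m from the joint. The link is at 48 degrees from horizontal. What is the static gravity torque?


tau = m*g*L*cos(angle)
= 9 * 9.81 * 2.2 * cos(48 deg)
= 9 * 9.81 * 2.2 * 0.6691
= 129.9706 Nm


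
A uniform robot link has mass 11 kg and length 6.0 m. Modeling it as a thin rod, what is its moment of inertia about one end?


I = (1/3) * m * L^2
= (1/3) * 11 * 6.0^2
= 0.333333 * 11 * 36.0
= 132.0 kg*m^2


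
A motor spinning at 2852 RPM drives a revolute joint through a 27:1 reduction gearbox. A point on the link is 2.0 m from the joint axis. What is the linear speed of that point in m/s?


omega_motor = 2852 * 2*pi/60 = 298.6607 rad/s
omega_joint = omega_motor / 27 = 11.0615 rad/s
v = omega_joint * r = 11.0615 * 2.0
= 22.123 m/s


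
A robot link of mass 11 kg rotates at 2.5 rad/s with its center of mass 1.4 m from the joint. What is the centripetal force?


F = m * omega^2 * r
= 11 * 2.5^2 * 1.4
= 11 * 6.25 * 1.4
= 96.25 N


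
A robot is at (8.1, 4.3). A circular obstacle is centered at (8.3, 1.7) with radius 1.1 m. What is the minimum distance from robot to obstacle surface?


center_dist = sqrt((8.1-8.3)^2 + (4.3-1.7)^2)
= sqrt(0.04 + 6.76)
= 2.6077
min_dist = center_dist - radius = 2.6077 - 1.1 = 1.5077 m


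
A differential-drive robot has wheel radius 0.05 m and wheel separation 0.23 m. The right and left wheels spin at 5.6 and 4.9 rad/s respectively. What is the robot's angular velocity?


vR = r*wR = 0.05*5.6 = 0.28 m/s
vL = r*wL = 0.05*4.9 = 0.245 m/s
v = (vR+vL)/2 = 0.2625 m/s
omega = (vR-vL)/L = 0.1522 rad/s
angular velocity = 0.1522 rad/s


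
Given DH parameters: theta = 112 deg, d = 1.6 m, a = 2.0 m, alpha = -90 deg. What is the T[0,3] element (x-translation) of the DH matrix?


T[0,3] = a * cos(theta)
= 2.0 * cos(112 deg)
= 2.0 * -0.3746
= -0.7492


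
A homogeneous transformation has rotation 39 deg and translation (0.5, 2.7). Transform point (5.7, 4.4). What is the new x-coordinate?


x' = cos(theta)*px - sin(theta)*py + tx
= 0.7771*5.7 - 0.6293*4.4 + 0.5
= 2.1607


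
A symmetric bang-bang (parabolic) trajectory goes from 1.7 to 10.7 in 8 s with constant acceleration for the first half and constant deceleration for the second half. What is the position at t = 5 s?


Symmetric rest-to-rest: each phase covers (pf-p0)/2 in time T/2. 0.5*a*(T/2)^2 = (pf-p0)/2 => a = 4*(pf-p0)/T^2
a = 4*(10.7-1.7)/8^2 = 0.5625
t = 5 is in the deceleration phase (t > T/2).
p = pf - 0.5*a*(T-t)^2 = 10.7 - 0.5*0.5625*3^2
= 8.1687


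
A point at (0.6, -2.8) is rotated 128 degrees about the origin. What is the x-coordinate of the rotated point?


x' = x*cos(theta) - y*sin(theta)
cos(128 deg) = -0.6157, sin(128 deg) = 0.788
x' = 0.6 * -0.6157 - -2.8 * 0.788
= -0.3694 - -2.2064
= 1.837


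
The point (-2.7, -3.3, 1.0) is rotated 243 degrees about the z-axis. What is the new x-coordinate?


Rotation about z-axis: x' = x*cos(theta) - y*sin(theta)
= -2.7 * -0.454 - -3.3 * -0.891
= -1.7145


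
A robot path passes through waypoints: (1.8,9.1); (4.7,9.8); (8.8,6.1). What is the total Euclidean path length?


Segment lengths:
  seg1 = sqrt((2.9)^2 + (0.7)^2) = 2.9833
  seg2 = sqrt((4.1)^2 + (-3.7)^2) = 5.5227
Total = 8.506


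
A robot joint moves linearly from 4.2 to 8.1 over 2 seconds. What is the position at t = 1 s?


s = t/T = 1/2 = 0.5
p(t) = p0 + (pf-p0)*s
= 4.2 + (8.1 - 4.2) * 0.5
= 6.15


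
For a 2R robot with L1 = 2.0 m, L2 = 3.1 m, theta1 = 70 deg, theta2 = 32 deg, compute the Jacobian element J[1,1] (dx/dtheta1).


J[1,1] = -L1*sin(t1) - L2*sin(t1+t2)
= -2.0*sin(70) - 3.1*sin(102)
= -4.9116


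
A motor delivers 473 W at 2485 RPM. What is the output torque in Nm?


omega = 2485 * 2*pi/60 = 260.2286 rad/s
tau = P / omega = 473 / 260.2286
= 1.8176 Nm


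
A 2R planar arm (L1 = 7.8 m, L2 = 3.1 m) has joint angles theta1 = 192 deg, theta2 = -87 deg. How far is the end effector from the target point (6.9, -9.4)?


End effector via forward kinematics:
x = L1*cos(t1) + L2*cos(t1+t2) = -8.4319
y = L1*sin(t1) + L2*sin(t1+t2) = 1.3727
Distance to target:
d = sqrt((6.9 - -8.4319)^2 + (-9.4 - 1.3727)^2)
= sqrt(235.0669 + 116.0502)
= 18.7381 m


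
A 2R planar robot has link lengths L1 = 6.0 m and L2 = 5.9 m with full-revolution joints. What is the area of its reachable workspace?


r_max = L1 + L2 = 11.9 m
r_min = |L1 - L2| = 0.1 m
Area = pi*(r_max^2 - r_min^2)
= pi*(141.61 - 0.01)
= pi * 141.6
= 444.8495 m^2


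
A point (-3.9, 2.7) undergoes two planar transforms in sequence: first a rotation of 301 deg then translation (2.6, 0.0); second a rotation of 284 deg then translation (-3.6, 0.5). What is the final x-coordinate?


After transform 1:
x1 = cos(301)*-3.9 - sin(301)*2.7 + 2.6 = 2.9057
y1 = sin(301)*-3.9 + cos(301)*2.7 + 0.0 = 4.7336
After transform 2:
x2 = cos(284)*2.9057 - sin(284)*4.7336 + -3.6
= 1.6959


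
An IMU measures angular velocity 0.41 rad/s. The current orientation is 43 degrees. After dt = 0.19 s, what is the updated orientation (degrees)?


delta_theta = w * dt = 0.41 * 0.19 = 0.0779 rad
= 4.4633 deg
theta_new = 43 + 4.4633 = 47.4633 deg


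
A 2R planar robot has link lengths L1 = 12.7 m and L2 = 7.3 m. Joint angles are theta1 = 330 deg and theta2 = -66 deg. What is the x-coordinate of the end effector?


Convert angles to radians: theta1 = 5.7596, theta2 = -1.1519
x = L1*cos(theta1) + L2*cos(theta1+theta2)
x = 10.9985 + -0.7631
x = 10.2355


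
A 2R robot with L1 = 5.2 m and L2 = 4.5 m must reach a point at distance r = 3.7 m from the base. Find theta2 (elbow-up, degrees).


cos(theta2) = (r^2 - L1^2 - L2^2) / (2*L1*L2)
cos(theta2) = (13.69 - 27.04 - 20.25) / 46.8
cos(theta2) = -0.717949
theta2 = 135.8854 degrees


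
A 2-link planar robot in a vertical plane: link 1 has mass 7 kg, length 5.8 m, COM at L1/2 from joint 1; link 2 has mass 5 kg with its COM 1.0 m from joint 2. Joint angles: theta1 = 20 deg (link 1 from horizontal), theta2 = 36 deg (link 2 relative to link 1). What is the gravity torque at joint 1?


Horizontal distance from joint 1 to link-1 COM:
  x_c1 = (L1/2)*cos(t1) = 2.9 * 0.9397 = 2.7251 m
Horizontal distance from joint 1 to link-2 COM:
  x_c2 = L1*cos(t1) + Lc2*cos(t1+t2)
       = 5.8*0.9397 + 1.0*0.5592 = 6.0094 m
tau1 = m1*g*x_c1 + m2*g*x_c2
     = 7*9.81*2.7251 + 5*9.81*6.0094
     = 187.1332 + 294.7616
     = 481.8948 Nm


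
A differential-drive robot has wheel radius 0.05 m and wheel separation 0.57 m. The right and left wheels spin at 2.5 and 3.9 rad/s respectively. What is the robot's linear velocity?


vR = r*wR = 0.05*2.5 = 0.125 m/s
vL = r*wL = 0.05*3.9 = 0.195 m/s
v = (vR+vL)/2 = 0.16 m/s
omega = (vR-vL)/L = -0.1228 rad/s
linear velocity = 0.16 m/s


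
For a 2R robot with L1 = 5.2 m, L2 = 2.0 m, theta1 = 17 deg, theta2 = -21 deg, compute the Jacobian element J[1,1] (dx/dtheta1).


J[1,1] = -L1*sin(t1) - L2*sin(t1+t2)
= -5.2*sin(17) - 2.0*sin(-4)
= -1.3808


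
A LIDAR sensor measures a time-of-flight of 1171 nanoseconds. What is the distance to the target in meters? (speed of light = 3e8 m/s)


tof = 1171 ns = 1.171e-06 s
dist = c * tof / 2
= 3e8 * 1.171e-06 / 2
= 175.65 m


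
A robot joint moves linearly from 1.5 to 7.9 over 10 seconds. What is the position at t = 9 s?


s = t/T = 9/10 = 0.9
p(t) = p0 + (pf-p0)*s
= 1.5 + (7.9 - 1.5) * 0.9
= 7.26


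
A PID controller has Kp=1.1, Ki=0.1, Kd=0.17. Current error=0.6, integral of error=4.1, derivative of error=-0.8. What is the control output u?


u = Kp*e + Ki*int(e) + Kd*de/dt
= 1.1*0.6 + 0.1*4.1 + 0.17*(-0.8)
= 0.66 + 0.41 + -0.136
= 0.934


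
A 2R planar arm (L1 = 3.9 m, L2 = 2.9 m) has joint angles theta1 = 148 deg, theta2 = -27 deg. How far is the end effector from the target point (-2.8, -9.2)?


End effector via forward kinematics:
x = L1*cos(t1) + L2*cos(t1+t2) = -4.801
y = L1*sin(t1) + L2*sin(t1+t2) = 4.5525
Distance to target:
d = sqrt((-2.8 - -4.801)^2 + (-9.2 - 4.5525)^2)
= sqrt(4.004 + 189.1304)
= 13.8973 m


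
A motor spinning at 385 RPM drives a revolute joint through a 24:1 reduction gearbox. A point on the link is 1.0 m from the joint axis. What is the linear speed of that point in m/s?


omega_motor = 385 * 2*pi/60 = 40.3171 rad/s
omega_joint = omega_motor / 24 = 1.6799 rad/s
v = omega_joint * r = 1.6799 * 1.0
= 1.6799 m/s


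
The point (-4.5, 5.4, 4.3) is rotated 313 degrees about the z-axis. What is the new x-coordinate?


Rotation about z-axis: x' = x*cos(theta) - y*sin(theta)
= -4.5 * 0.682 - 5.4 * -0.7314
= 0.8803


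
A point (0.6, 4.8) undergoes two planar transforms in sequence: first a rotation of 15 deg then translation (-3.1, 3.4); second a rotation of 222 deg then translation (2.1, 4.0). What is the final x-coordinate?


After transform 1:
x1 = cos(15)*0.6 - sin(15)*4.8 + -3.1 = -3.7628
y1 = sin(15)*0.6 + cos(15)*4.8 + 3.4 = 8.1917
After transform 2:
x2 = cos(222)*-3.7628 - sin(222)*8.1917 + 2.1
= 10.3776


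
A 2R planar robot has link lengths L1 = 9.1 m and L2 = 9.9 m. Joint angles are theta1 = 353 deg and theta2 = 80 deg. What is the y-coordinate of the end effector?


Convert angles to radians: theta1 = 6.161, theta2 = 1.3963
y = L1*sin(theta1) + L2*sin(theta1+theta2)
y = -1.109 + 9.4674
y = 8.3584


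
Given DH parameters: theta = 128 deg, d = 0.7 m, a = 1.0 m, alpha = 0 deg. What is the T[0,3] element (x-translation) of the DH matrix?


T[0,3] = a * cos(theta)
= 1.0 * cos(128 deg)
= 1.0 * -0.6157
= -0.6157


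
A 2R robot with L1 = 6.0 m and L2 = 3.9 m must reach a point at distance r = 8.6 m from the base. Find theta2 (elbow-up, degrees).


cos(theta2) = (r^2 - L1^2 - L2^2) / (2*L1*L2)
cos(theta2) = (73.96 - 36.0 - 15.21) / 46.8
cos(theta2) = 0.486111
theta2 = 60.9147 degrees


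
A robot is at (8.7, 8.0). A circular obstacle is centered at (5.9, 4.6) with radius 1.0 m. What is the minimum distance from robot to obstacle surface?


center_dist = sqrt((8.7-5.9)^2 + (8.0-4.6)^2)
= sqrt(7.84 + 11.56)
= 4.4045
min_dist = center_dist - radius = 4.4045 - 1.0 = 3.4045 m


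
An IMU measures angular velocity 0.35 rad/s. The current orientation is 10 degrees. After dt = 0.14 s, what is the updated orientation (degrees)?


delta_theta = w * dt = 0.35 * 0.14 = 0.049 rad
= 2.8075 deg
theta_new = 10 + 2.8075 = 12.8075 deg


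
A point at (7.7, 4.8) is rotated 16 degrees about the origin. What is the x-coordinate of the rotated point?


x' = x*cos(theta) - y*sin(theta)
cos(16 deg) = 0.9613, sin(16 deg) = 0.2756
x' = 7.7 * 0.9613 - 4.8 * 0.2756
= 7.4017 - 1.3231
= 6.0787


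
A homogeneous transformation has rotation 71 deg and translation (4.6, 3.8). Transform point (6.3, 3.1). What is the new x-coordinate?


x' = cos(theta)*px - sin(theta)*py + tx
= 0.3256*6.3 - 0.9455*3.1 + 4.6
= 3.72


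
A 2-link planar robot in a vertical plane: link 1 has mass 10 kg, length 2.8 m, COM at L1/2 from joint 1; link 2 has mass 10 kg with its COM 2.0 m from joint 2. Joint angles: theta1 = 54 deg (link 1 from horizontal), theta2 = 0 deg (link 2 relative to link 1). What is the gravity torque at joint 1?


Horizontal distance from joint 1 to link-1 COM:
  x_c1 = (L1/2)*cos(t1) = 1.4 * 0.5878 = 0.8229 m
Horizontal distance from joint 1 to link-2 COM:
  x_c2 = L1*cos(t1) + Lc2*cos(t1+t2)
       = 2.8*0.5878 + 2.0*0.5878 = 2.8214 m
tau1 = m1*g*x_c1 + m2*g*x_c2
     = 10*9.81*0.8229 + 10*9.81*2.8214
     = 80.7264 + 276.7763
     = 357.5027 Nm


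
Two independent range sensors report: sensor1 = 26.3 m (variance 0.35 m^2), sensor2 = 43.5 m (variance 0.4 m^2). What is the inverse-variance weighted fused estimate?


w1 = (1/var1) / (1/var1 + 1/var2)
   = 2.8571 / (2.8571 + 2.5) = 0.5333
w2 = 1 - w1 = 0.4667
fused = w1*s1 + w2*s2 = 14.0267 + 20.3
= 34.3267 m


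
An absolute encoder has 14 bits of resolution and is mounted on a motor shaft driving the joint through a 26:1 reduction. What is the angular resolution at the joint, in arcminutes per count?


counts = 2^14 = 16384
effective counts at joint = 16384 * 26 = 425984
resolution = 360*60 / 425984
= 0.0507 arcmin/count


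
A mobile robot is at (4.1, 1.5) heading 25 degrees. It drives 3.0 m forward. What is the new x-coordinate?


x_new = x0 + d*cos(theta)
= 4.1 + 3.0*cos(25)
= 4.1 + 2.7189
= 6.8189


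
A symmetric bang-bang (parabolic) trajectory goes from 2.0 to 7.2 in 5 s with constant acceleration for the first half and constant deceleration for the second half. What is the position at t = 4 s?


Symmetric rest-to-rest: each phase covers (pf-p0)/2 in time T/2. 0.5*a*(T/2)^2 = (pf-p0)/2 => a = 4*(pf-p0)/T^2
a = 4*(7.2-2.0)/5^2 = 0.832
t = 4 is in the deceleration phase (t > T/2).
p = pf - 0.5*a*(T-t)^2 = 7.2 - 0.5*0.832*1^2
= 6.784


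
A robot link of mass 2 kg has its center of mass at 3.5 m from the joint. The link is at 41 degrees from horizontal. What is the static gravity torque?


tau = m*g*L*cos(angle)
= 2 * 9.81 * 3.5 * cos(41 deg)
= 2 * 9.81 * 3.5 * 0.7547
= 51.8259 Nm


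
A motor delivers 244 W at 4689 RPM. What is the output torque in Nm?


omega = 4689 * 2*pi/60 = 491.0309 rad/s
tau = P / omega = 244 / 491.0309
= 0.4969 Nm


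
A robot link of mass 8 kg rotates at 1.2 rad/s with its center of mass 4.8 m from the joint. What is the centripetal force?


F = m * omega^2 * r
= 8 * 1.2^2 * 4.8
= 8 * 1.44 * 4.8
= 55.296 N


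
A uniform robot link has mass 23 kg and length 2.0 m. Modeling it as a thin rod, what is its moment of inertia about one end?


I = (1/3) * m * L^2
= (1/3) * 23 * 2.0^2
= 0.333333 * 23 * 4.0
= 30.6667 kg*m^2


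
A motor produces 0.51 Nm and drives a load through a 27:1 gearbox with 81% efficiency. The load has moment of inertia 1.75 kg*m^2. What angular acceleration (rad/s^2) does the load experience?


tau_out = tau_motor * N * eta
= 0.51 * 27 * 0.81 = 11.1537 Nm
alpha = tau_out / I = 11.1537 / 1.75
= 6.3735 rad/s^2


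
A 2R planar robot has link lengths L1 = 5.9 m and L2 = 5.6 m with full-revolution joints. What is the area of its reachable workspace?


r_max = L1 + L2 = 11.5 m
r_min = |L1 - L2| = 0.3 m
Area = pi*(r_max^2 - r_min^2)
= pi*(132.25 - 0.09)
= pi * 132.16
= 415.1929 m^2


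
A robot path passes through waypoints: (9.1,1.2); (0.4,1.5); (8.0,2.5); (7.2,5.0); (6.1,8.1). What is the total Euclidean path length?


Segment lengths:
  seg1 = sqrt((-8.7)^2 + (0.3)^2) = 8.7052
  seg2 = sqrt((7.6)^2 + (1.0)^2) = 7.6655
  seg3 = sqrt((-0.8)^2 + (2.5)^2) = 2.6249
  seg4 = sqrt((-1.1)^2 + (3.1)^2) = 3.2894
Total = 22.2849


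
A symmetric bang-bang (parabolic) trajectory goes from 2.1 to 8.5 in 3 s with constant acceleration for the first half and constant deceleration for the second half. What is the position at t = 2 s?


Symmetric rest-to-rest: each phase covers (pf-p0)/2 in time T/2. 0.5*a*(T/2)^2 = (pf-p0)/2 => a = 4*(pf-p0)/T^2
a = 4*(8.5-2.1)/3^2 = 2.8444
t = 2 is in the deceleration phase (t > T/2).
p = pf - 0.5*a*(T-t)^2 = 8.5 - 0.5*2.8444*1^2
= 7.0778
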